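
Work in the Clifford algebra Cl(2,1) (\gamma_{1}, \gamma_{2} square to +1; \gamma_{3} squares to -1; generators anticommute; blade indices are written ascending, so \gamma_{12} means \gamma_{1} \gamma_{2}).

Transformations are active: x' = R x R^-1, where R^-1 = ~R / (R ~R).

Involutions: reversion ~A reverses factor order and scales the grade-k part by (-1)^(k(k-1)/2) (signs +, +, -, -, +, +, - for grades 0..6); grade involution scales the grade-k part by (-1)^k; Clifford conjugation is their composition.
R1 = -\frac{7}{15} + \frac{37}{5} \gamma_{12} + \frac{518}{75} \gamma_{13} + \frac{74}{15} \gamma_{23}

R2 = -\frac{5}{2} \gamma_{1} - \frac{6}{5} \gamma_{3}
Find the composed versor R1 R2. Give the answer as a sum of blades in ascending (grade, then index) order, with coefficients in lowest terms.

Distribute over the terms of R2 (each basis-blade product reordered to ascending indices, repeated generators contracted through their squares):
R1 (-\frac{5}{2} \gamma_{1}) = \frac{7}{6} \gamma_{1} + \frac{37}{2} \gamma_{2} + \frac{259}{15} \gamma_{3} - \frac{37}{3} \gamma_{123}
R1 (-\frac{6}{5} \gamma_{3}) = \frac{1036}{125} \gamma_{1} + \frac{148}{25} \gamma_{2} + \frac{14}{25} \gamma_{3} - \frac{222}{25} \gamma_{123}
Summing the partial products and collecting blades:
Answer: \frac{7091}{750} \gamma_{1} + \frac{1221}{50} \gamma_{2} + \frac{1337}{75} \gamma_{3} - \frac{1591}{75} \gamma_{123}


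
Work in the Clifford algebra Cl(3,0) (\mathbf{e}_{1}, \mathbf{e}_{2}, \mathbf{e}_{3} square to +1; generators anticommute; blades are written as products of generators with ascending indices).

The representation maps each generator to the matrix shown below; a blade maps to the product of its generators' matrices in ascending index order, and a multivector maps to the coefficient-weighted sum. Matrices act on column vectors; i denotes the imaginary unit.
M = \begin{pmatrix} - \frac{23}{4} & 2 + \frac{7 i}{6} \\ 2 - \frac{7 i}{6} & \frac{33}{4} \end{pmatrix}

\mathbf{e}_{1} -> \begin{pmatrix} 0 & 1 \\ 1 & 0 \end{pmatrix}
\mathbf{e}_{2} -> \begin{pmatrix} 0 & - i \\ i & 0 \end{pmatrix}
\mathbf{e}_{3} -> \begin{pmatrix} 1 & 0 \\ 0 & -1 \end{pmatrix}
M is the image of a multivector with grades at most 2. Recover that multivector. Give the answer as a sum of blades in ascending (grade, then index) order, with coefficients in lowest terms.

Method: 1, rho(e_{1}), rho(e_{2}), rho(e_{3}) form a trace-orthogonal basis of the 2x2 complex matrices (tr(X Y) = 2 if X = Y, else 0), so M = m0*1 + m1*rho(e_{1}) + m2*rho(e_{2}) + m3*rho(e_{3}) with m0 = tr(M)/2 = \frac{5}{4}, m1 = tr(M rho(e_{1}))/2 = 2, m2 = tr(M rho(e_{2}))/2 = - \frac{7}{6}, m3 = tr(M rho(e_{3}))/2 = -7.
Multiplying table entries, the bivector images are rho(e_{1} e_{2}) = i*rho(e_{3}), rho(e_{1} e_{3}) = -i*rho(e_{2}), rho(e_{2} e_{3}) = i*rho(e_{1}); with real blade coefficients the real parts of m0..m3 are the coefficients of 1, e_{1}, e_{2}, e_{3} and the imaginary parts give the bivectors (e_{2} e_{3}: Im m1, e_{1} e_{3}: -Im m2, e_{1} e_{2}: Im m3).
Answer: \frac{5}{4} + 2 e_{1} - \frac{7}{6} e_{2} - 7 e_{3}


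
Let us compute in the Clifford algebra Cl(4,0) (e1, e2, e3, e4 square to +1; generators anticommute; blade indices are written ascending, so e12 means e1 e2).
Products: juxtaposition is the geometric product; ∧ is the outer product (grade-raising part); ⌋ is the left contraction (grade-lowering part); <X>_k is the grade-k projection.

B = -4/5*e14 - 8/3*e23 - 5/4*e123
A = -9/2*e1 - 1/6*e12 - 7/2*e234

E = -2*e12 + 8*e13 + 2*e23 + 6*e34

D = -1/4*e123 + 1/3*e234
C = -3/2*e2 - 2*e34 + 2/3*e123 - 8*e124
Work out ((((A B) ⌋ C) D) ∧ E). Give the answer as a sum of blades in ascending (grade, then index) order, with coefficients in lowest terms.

step 1: -5/24*e3 - 86/15*e4 + 4/9*e13 + 35/8*e14 + 45/8*e23 - 2/15*e24 + 46/5*e123
step 2: -92/15 - 289/60*e1 - 937/27*e2 - 172/15*e3 + 5/12*e4 + 8231/180*e12
step 3: 8231/720*e3 + 43/15*e12 - 937/108*e13 + 967/720*e23 + 172/45*e24 - 937/81*e34 + 23/15*e123 + 8231/540*e134 - 92/45*e234 - 1081/720*e1234
step 4: -8231/360*e123 + 3952/405*e1234
Answer: -8231/360*e123 + 3952/405*e1234


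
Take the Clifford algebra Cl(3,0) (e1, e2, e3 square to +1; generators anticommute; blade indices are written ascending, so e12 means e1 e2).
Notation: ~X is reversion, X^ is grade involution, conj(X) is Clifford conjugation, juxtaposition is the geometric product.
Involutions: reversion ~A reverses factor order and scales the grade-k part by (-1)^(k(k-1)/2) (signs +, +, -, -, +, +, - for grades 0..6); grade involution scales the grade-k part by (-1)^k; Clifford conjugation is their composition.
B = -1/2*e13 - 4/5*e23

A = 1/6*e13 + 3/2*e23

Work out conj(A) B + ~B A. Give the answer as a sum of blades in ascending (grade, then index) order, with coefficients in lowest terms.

first term: -77/60 + 37/60*e12
second term: -77/60 - 37/60*e12
Answer: -77/30


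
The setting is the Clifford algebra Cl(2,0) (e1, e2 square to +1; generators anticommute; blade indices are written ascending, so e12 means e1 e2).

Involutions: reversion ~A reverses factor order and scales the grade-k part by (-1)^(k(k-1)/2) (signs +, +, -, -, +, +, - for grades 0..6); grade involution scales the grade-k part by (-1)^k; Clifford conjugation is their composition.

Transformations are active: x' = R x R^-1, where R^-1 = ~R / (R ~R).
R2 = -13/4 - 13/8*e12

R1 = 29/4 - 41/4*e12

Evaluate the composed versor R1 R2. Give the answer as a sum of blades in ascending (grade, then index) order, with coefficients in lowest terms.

Distribute over the terms of R1 (each basis-blade product reordered to ascending indices, repeated generators contracted through their squares):
(29/4) R2 = -377/16 - 377/32*e12
(-41/4*e12) R2 = -533/32 + 533/16*e12
Summing the partial products and collecting blades:
Answer: -1287/32 + 689/32*e12


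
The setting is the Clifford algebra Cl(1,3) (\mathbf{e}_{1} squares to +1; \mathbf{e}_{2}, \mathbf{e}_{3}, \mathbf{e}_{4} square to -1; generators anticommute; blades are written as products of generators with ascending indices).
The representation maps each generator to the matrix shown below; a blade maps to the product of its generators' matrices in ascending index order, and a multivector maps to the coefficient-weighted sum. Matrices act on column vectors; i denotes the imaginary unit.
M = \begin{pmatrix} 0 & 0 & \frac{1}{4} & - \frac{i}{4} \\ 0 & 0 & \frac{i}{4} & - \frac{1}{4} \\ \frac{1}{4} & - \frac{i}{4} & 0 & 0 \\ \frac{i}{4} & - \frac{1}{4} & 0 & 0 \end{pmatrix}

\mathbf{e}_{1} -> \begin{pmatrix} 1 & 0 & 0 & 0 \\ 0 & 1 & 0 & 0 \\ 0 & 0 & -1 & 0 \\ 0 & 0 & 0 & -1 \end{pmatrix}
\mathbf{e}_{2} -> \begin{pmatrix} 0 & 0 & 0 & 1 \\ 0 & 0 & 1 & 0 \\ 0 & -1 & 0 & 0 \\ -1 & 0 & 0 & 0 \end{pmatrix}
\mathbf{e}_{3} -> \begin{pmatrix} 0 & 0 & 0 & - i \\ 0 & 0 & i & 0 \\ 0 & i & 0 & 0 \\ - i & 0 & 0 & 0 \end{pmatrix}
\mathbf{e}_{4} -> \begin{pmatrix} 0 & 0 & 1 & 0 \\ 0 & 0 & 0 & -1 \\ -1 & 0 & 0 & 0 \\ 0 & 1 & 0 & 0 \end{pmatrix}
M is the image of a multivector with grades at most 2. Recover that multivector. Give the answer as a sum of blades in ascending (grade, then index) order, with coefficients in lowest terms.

Method: the blade images are trace-orthogonal — tr(rho(e_A) rho(e_B)^-1) = 4 if A = B and 0 otherwise — and rho(e_A)^-1 = (e_A)^2 * rho(e_A) with (e_A)^2 = +1 or -1, so the coefficient of e_A in the preimage is (e_A)^2 * tr(M rho(e_A))/4.
Nonzero projections over blades of grade <= 2: e_{1} e_{3}: (e_{1} e_{3})^2 = +1, tr(M rho(e_{1} e_{3})) = 1, coefficient \frac{1}{4}; e_{1} e_{4}: (e_{1} e_{4})^2 = +1, tr(M rho(e_{1} e_{4})) = 1, coefficient \frac{1}{4}. Every other blade of grade <= 2 projects to 0.
Answer: \frac{1}{4} e_{1} e_{3} + \frac{1}{4} e_{1} e_{4}


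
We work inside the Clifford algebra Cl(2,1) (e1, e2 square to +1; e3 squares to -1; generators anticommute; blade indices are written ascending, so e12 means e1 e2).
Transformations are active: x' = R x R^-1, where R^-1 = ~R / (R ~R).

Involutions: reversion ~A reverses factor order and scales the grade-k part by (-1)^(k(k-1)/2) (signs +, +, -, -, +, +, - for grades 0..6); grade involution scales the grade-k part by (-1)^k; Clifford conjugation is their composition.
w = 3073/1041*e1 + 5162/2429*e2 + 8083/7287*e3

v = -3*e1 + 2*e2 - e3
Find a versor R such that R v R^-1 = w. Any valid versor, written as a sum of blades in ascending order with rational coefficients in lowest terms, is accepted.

Here q(v) = q(w) = 12; the classical choice R = v + w = -50/1041*e1 + 10020/2429*e2 + 796/7287*e3 then realises v -> w under the sandwich.
Answer: -50/1041*e1 + 10020/2429*e2 + 796/7287*e3


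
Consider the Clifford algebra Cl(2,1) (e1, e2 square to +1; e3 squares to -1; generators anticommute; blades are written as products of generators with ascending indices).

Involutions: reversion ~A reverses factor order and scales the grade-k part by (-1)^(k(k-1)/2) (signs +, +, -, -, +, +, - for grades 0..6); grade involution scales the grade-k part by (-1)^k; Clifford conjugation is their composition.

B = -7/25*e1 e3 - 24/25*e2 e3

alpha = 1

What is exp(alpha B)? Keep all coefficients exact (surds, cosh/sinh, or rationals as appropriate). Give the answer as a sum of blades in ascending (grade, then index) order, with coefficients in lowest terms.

B^2 term by term: the squares give (-7/25)^2*(e1 e3)^2 + (-24/25)^2*(e2 e3)^2 = 49/625*(+1) + 576/625*(+1) = 1 (each basis 2-blade squares to minus the product of its generators' squares); cross terms between blades sharing an index anticommute and cancel. So B^2 = 1.
B^2 = 1 — the positive square puts this in the hyperbolic regime; l = 1, alpha*l = 1, so exp(alpha B) = cosh(1) + (sinh(1)/1)*B = cosh(1) + (sinh(1))*B.
Answer: cosh(1) - 7*sinh(1)/25*e1 e3 - 24*sinh(1)/25*e2 e3


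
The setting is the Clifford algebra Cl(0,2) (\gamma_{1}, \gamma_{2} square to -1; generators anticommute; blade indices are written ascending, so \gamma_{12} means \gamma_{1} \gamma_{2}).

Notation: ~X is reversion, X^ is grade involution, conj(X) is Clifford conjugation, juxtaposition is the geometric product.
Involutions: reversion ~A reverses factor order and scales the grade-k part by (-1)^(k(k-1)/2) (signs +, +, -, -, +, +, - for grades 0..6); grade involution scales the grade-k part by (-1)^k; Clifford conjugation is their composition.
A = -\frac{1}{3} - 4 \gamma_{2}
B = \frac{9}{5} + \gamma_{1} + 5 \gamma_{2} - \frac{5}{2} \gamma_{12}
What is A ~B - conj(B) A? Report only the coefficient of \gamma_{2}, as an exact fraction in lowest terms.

first term: \frac{97}{5} - \frac{31}{3} \gamma_{1} - \frac{133}{15} \gamma_{2} + \frac{19}{6} \gamma_{12}
second term: -\frac{103}{5} + \frac{31}{3} \gamma_{1} - \frac{83}{15} \gamma_{2} + \frac{19}{6} \gamma_{12}
Answer: -\frac{10}{3}


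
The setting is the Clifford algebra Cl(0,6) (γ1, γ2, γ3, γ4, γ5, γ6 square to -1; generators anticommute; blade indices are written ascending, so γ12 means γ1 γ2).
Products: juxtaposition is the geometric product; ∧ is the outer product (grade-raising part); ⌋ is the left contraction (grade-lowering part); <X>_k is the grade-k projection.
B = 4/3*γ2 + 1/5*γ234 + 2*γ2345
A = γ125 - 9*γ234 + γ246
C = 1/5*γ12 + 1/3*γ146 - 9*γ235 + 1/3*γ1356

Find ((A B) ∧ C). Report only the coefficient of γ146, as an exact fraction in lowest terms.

step 1: -9/5 - 18*γ5 + 4/3*γ15 + 12*γ34 - 1/5*γ36 - 4/3*γ46 - 2*γ134 + 2*γ356 + 1/5*γ1345
step 2: -9/25*γ12 - 18/5*γ125 - 3/5*γ146 + 81/5*γ235 + 12/5*γ1234 - 1/25*γ1236 - 4/15*γ1246 - 3/5*γ1356 - 6*γ1456 + 2/5*γ12356 - 12*γ23456
Answer: -3/5


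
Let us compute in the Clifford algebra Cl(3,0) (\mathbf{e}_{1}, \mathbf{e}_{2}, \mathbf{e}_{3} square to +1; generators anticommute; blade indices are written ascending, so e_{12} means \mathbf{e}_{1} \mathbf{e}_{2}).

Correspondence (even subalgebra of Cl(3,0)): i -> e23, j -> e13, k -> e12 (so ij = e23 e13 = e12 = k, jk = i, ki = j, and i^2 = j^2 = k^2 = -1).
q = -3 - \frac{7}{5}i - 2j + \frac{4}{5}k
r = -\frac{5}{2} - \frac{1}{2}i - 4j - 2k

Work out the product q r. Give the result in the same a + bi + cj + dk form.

In blades: q = -3 + \frac{4}{5} e_{12} - 2 e_{13} - \frac{7}{5} e_{23}, r = -\frac{5}{2} - 2 e_{12} - 4 e_{13} - \frac{1}{2} e_{23}.
Distribute q over r term by term (generator squares from the signature, products reordered to ascending indices): (-3)*r = \frac{15}{2} + 6 e_{12} + 12 e_{13} + \frac{3}{2} e_{23}; (\frac{4}{5} e_{12})*r = \frac{8}{5} - 2 e_{12} - \frac{2}{5} e_{13} + \frac{16}{5} e_{23}; (-2 e_{13})*r = -8 - e_{12} + 5 e_{13} + 4 e_{23}; (-\frac{7}{5} e_{23})*r = -\frac{7}{10} + \frac{28}{5} e_{12} - \frac{14}{5} e_{13} + \frac{7}{2} e_{23}.
Sum: \frac{2}{5} + \frac{43}{5} e_{12} + \frac{69}{5} e_{13} + \frac{61}{5} e_{23}; translating back through the correspondence:
Answer: \frac{2}{5} + \frac{61}{5}i + \frac{69}{5}j + \frac{43}{5}k


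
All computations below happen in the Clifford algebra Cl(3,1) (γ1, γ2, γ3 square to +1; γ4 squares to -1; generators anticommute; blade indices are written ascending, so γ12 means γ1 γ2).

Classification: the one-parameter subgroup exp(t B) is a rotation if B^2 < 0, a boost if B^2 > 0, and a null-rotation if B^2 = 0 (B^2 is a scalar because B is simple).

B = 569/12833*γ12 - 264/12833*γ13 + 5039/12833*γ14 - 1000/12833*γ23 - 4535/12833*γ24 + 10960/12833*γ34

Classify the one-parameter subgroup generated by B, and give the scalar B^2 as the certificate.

B^2 term by term: the squares give (569/12833)^2*(γ12)^2 + (-264/12833)^2*(γ13)^2 + (5039/12833)^2*(γ14)^2 + (-1000/12833)^2*(γ23)^2 + (-4535/12833)^2*(γ24)^2 + (10960/12833)^2*(γ34)^2 = 323761/164685889*(-1) + 69696/164685889*(-1) + 25391521/164685889*(+1) + 1000000/164685889*(-1) + 20566225/164685889*(+1) + 120121600/164685889*(+1) = 1 (each basis 2-blade squares to minus the product of its generators' squares); cross terms between blades sharing an index anticommute and cancel; the commuting (index-disjoint) pairs give grade-4 terms 2*c*c'*(blade product), which cancel blade by blade — γ1234: 12472480/164685889 - 2394480/164685889 - 10078000/164685889 = 0 — confirming B is simple. So B^2 = 1.
Answer: boost, certificate B^2 = 1. Note: conjugating B changes its blade decomposition but never the scalar B^2 = 1, whose sign settles the classification.


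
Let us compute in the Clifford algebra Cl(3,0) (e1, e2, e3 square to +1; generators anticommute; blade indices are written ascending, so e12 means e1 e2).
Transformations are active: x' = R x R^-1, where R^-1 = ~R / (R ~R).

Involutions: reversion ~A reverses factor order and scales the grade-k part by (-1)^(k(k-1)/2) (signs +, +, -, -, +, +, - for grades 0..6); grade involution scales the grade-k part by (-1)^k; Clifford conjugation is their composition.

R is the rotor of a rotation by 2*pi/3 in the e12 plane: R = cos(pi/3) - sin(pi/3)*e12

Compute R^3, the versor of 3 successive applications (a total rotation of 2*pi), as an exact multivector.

Because a rotor carries half the rotation angle, composing 3 copies of this e12-plane rotor multiplies the phase: 3*(pi/3) = pi, hence R^3 = cos(pi) - sin(pi)*e12.
cos(pi) = -1 and sin(pi) = 0, so R^3 = -1. The total rotation 2*pi is 1 full turn, so every vector returns to itself, yet the rotor is -1, on the OTHER sheet of the double cover (an odd number of 2*pi turns).
Answer: -1


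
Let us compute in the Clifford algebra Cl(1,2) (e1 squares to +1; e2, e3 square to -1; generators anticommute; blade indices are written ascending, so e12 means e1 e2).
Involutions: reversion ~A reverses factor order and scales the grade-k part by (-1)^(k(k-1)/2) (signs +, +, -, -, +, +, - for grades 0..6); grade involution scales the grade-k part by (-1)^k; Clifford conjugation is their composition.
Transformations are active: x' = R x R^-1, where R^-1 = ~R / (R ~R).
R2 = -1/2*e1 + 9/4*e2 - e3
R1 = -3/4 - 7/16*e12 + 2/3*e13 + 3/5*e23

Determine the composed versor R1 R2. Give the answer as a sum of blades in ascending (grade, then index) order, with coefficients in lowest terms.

Distribute over the terms of R2 (each basis-blade product reordered to ascending indices, repeated generators contracted through their squares):
R1 (-1/2*e1) = 3/8*e1 - 7/32*e2 + 1/3*e3 - 3/10*e123
R1 (9/4*e2) = 63/64*e1 - 27/16*e2 + 27/20*e3 - 3/2*e123
R1 (-e3) = 2/3*e1 + 3/5*e2 + 3/4*e3 + 7/16*e123
Summing the partial products and collecting blades:
Answer: 389/192*e1 - 209/160*e2 + 73/30*e3 - 109/80*e123


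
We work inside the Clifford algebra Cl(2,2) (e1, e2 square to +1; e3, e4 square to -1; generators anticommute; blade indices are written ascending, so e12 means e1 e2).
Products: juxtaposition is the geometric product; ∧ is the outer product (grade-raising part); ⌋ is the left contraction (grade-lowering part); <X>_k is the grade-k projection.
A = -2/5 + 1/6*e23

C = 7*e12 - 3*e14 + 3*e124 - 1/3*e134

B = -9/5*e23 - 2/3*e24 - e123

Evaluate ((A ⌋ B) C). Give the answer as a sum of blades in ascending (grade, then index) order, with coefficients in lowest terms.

step 1: -3/10 - 1/6*e1 + 18/25*e23 + 4/15*e24 + 2/5*e123
step 2: 4/5*e1 - 7/6*e2 - 14/5*e3 + 1/2*e4 - 13/10*e12 - 126/25*e13 - 29/30*e14 - 11/30*e24 - 103/90*e34 - 4/45*e123 - 33/50*e124 - 103/50*e134 - 6/5*e234 - 54/25*e1234
Answer: 4/5*e1 - 7/6*e2 - 14/5*e3 + 1/2*e4 - 13/10*e12 - 126/25*e13 - 29/30*e14 - 11/30*e24 - 103/90*e34 - 4/45*e123 - 33/50*e124 - 103/50*e134 - 6/5*e234 - 54/25*e1234


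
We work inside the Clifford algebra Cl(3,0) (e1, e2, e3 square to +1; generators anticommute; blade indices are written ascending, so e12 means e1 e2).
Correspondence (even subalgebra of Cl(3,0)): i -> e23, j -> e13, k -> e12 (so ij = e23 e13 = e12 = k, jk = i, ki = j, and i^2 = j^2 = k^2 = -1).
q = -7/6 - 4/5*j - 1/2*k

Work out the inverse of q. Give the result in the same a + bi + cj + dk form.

In blades: q = -7/6 - 1/2*e12 - 4/5*e13.
With qbar = -7/6 + 1/2*e12 + 4/5*e13 (scalar fixed, mapped units negated), q qbar = 1013/450 (the sum of squared coefficients), so q^-1 = qbar / (1013/450) = -525/1013 + 225/1013*e12 + 360/1013*e13; translating back:
Answer: -525/1013 + 360/1013*j + 225/1013*k


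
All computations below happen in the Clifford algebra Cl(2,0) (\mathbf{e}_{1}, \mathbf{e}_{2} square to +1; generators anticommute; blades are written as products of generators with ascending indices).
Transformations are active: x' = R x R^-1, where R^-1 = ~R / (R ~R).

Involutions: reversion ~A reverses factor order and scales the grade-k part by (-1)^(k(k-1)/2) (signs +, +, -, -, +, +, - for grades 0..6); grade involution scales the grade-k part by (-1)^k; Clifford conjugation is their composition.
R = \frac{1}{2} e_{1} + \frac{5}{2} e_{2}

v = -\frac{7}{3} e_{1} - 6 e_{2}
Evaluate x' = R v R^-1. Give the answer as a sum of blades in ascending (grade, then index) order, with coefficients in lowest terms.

~R = \frac{1}{2} e_{1} + \frac{5}{2} e_{2}, and R ~R = \frac{13}{2}, so R^-1 = ~R / (\frac{13}{2}).
R v = -\frac{97}{6} + \frac{17}{6} e_{1} e_{2}
Answer: -\frac{2}{13} e_{1} - \frac{251}{39} e_{2}


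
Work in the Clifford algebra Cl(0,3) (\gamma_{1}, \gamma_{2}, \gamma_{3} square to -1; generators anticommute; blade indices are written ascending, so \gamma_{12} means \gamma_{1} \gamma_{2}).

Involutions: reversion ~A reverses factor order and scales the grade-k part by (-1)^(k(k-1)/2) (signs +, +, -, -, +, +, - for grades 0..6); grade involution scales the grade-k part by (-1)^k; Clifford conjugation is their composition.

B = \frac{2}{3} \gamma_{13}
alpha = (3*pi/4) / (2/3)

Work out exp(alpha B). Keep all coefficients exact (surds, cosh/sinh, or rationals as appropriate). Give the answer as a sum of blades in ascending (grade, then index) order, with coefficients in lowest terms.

B^2 = (\frac{2}{3})^2*(\gamma_{13})^2 = \frac{4}{9}*(-1) = -\frac{4}{9} (a basis 2-blade squares to minus the product of its generators' squares).
B^2 = -\frac{4}{9} — the series telescopes trigonometrically here: l = \frac{2}{3}, alpha*l = \frac{3 \pi}{4}, so exp(alpha B) = cos(\frac{3 \pi}{4}) + (sin(\frac{3 \pi}{4})/(\frac{2}{3}))*B = - \frac{\sqrt{2}}{2} + (\frac{3 \sqrt{2}}{4})*B.
Answer: - \frac{\sqrt{2}}{2} + \frac{\sqrt{2}}{2} \gamma_{13}


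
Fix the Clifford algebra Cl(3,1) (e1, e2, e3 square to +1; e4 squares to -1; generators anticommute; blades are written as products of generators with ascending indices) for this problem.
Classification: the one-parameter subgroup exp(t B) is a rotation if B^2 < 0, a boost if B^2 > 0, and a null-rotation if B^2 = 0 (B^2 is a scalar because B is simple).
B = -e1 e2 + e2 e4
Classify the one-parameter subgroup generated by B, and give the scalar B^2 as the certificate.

B^2 term by term: the squares give (-1)^2*(e1 e2)^2 + (1)^2*(e2 e4)^2 = 1*(-1) + 1*(+1) = 0 (each basis 2-blade squares to minus the product of its generators' squares); cross terms between blades sharing an index anticommute and cancel. So B^2 = 0.
Answer: null-rotation, certificate B^2 = 0. The scalar 0 is the complete invariant here: its sign names the subgroup type.


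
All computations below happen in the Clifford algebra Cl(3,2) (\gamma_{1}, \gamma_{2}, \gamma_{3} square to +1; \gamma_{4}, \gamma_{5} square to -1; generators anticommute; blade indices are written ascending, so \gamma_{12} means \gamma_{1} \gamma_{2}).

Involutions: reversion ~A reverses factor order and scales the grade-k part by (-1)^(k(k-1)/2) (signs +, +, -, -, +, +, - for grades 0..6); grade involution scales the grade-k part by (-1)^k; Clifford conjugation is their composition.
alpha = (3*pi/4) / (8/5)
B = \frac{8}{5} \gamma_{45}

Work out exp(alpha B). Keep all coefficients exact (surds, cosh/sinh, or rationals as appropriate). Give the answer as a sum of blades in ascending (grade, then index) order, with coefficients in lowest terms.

B^2 = (\frac{8}{5})^2*(\gamma_{45})^2 = \frac{64}{25}*(-1) = -\frac{64}{25} (a basis 2-blade squares to minus the product of its generators' squares).
B^2 = -\frac{64}{25} — the series telescopes trigonometrically here: l = \frac{8}{5}, alpha*l = \frac{3 \pi}{4}, so exp(alpha B) = cos(\frac{3 \pi}{4}) + (sin(\frac{3 \pi}{4})/(\frac{8}{5}))*B = - \frac{\sqrt{2}}{2} + (\frac{5 \sqrt{2}}{16})*B.
Answer: - \frac{\sqrt{2}}{2} + \frac{\sqrt{2}}{2} \gamma_{45}


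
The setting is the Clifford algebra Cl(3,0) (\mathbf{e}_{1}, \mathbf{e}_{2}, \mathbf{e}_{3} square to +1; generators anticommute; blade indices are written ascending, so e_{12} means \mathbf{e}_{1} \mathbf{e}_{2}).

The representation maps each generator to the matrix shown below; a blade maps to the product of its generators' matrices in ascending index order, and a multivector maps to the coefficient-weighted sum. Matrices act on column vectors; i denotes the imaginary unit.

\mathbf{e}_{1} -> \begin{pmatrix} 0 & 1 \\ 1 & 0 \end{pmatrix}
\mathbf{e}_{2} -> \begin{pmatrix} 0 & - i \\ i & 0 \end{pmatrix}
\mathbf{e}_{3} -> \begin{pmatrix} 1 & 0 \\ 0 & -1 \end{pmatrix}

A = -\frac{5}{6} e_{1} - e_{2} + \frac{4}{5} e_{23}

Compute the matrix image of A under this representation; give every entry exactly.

Bivector images (products of the table entries): rho(e_{23}) = rho(\mathbf{e}_{2})rho(\mathbf{e}_{3}) = \begin{pmatrix} 0 & i \\ i & 0 \end{pmatrix}.
M = (-\frac{5}{6})*rho(e_{1}) + (-1)*rho(e_{2}) + (\frac{4}{5})*rho(e_{23}), summed entrywise:
Answer: \begin{pmatrix} 0 & - \frac{5}{6} + \frac{9 i}{5} \\ - \frac{5}{6} - \frac{i}{5} & 0 \end{pmatrix}


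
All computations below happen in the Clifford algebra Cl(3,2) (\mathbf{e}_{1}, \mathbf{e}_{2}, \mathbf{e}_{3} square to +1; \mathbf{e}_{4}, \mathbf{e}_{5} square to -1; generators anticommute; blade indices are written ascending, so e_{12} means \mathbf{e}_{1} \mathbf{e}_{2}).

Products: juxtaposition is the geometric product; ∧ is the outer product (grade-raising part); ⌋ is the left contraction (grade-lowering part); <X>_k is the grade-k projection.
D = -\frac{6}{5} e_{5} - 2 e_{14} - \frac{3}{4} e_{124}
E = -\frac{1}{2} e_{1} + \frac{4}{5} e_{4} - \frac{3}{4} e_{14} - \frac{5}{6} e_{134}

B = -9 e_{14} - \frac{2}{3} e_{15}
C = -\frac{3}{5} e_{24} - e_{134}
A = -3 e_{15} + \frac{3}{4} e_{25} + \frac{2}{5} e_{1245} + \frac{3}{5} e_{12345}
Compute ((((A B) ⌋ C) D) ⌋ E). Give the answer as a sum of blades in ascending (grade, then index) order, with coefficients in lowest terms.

step 1: 2 + \frac{1}{2} e_{12} - \frac{4}{15} e_{24} + \frac{18}{5} e_{25} + 27 e_{45} + \frac{2}{5} e_{234} - \frac{27}{5} e_{235} + \frac{27}{4} e_{1245}
step 2: \frac{4}{25} - \frac{6}{5} e_{24} - 2 e_{134}
step 3: \frac{9}{10} e_{1} - 4 e_{3} - \frac{24}{125} e_{5} - \frac{12}{5} e_{12} - \frac{8}{25} e_{14} - \frac{3}{2} e_{23} - \frac{3}{25} e_{124} + \frac{36}{25} e_{245} + \frac{12}{5} e_{1345}
step 4: -\frac{21}{100} - \frac{4}{15} e_{3} - \frac{27}{40} e_{4} - \frac{10}{3} e_{14} - \frac{3}{4} e_{34}
Answer: -\frac{21}{100} - \frac{4}{15} e_{3} - \frac{27}{40} e_{4} - \frac{10}{3} e_{14} - \frac{3}{4} e_{34}


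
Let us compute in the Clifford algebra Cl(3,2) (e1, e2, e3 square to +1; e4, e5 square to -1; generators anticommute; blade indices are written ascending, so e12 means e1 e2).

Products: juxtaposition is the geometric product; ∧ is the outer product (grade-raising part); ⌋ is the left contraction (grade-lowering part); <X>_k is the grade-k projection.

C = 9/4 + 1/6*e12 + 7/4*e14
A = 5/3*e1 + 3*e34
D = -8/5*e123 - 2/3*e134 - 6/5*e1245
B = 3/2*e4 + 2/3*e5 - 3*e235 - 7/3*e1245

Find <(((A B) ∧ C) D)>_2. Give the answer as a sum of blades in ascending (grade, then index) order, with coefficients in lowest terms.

step 1: -9/2*e3 + 5/2*e14 + 10/9*e15 + 46/9*e245 + 2*e345 + 2*e1235
step 2: -81/8*e3 + 45/8*e14 + 5/2*e15 - 3/4*e123 + 63/8*e134 + 23/2*e245 + 9/2*e345 + 9/2*e1235 + 1/3*e12345
step 3: -129/20 - 69/5*e1 + 67/20*e3 - 36/5*e5 + 81/5*e12 - 27/4*e14 + 3*e15 + 101/10*e24 + 235/36*e25 + 27/5*e34 + 8/15*e45 + 27/5*e123 + 9*e234 + 269/20*e235 + 3*e245 + 23/30*e345 + 23/3*e1235 - 36/5*e1245 + 92/5*e1345 + 243/20*e12345
step 4: 81/5*e12 - 27/4*e14 + 3*e15 + 101/10*e24 + 235/36*e25 + 27/5*e34 + 8/15*e45
Answer: 81/5*e12 - 27/4*e14 + 3*e15 + 101/10*e24 + 235/36*e25 + 27/5*e34 + 8/15*e45


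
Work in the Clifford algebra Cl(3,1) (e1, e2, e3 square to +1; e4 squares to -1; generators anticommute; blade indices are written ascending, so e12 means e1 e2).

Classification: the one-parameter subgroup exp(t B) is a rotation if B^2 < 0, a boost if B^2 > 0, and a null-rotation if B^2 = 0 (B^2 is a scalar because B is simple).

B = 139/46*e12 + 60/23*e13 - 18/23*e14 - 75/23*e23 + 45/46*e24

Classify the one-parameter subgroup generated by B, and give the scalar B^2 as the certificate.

B^2 term by term: the squares give (139/46)^2*(e12)^2 + (60/23)^2*(e13)^2 + (-18/23)^2*(e14)^2 + (-75/23)^2*(e23)^2 + (45/46)^2*(e24)^2 = 19321/2116*(-1) + 3600/529*(-1) + 324/529*(+1) + 5625/529*(-1) + 2025/2116*(+1) = -25 (each basis 2-blade squares to minus the product of its generators' squares); cross terms between blades sharing an index anticommute and cancel; the commuting (index-disjoint) pairs give grade-4 terms 2*c*c'*(blade product), which cancel blade by blade — e1234: -2700/529 + 2700/529 = 0 — confirming B is simple. So B^2 = -25.
Answer: rotation, certificate B^2 = -25. Note: conjugating B changes its blade decomposition but never the scalar B^2 = -25, whose sign settles the classification.


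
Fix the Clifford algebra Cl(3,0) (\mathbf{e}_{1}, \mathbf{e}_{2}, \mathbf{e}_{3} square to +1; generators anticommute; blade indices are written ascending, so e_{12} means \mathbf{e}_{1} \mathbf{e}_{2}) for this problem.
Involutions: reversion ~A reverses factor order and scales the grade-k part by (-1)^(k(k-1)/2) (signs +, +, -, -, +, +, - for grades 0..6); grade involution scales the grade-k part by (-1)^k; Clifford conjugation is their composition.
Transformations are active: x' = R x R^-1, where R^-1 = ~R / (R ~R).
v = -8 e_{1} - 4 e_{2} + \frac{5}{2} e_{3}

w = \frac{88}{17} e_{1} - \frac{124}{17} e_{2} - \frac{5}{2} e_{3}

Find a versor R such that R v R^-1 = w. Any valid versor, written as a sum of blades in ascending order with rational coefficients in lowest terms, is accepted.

The midline construction: v and w both square to \frac{345}{4}, so reflecting in their sum -\frac{48}{17} e_{1} - \frac{192}{17} e_{2} exchanges them.
Answer: -\frac{48}{17} e_{1} - \frac{192}{17} e_{2}


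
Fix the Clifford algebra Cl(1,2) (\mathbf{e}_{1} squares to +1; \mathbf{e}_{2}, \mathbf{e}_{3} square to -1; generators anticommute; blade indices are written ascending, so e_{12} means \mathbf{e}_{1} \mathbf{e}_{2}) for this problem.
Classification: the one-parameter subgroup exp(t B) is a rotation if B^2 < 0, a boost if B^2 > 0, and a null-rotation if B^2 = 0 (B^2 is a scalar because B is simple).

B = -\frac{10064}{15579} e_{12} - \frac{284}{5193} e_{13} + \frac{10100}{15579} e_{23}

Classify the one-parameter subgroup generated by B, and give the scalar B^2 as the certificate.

B^2 term by term: the squares give (-\frac{10064}{15579})^2*(e_{12})^2 + (-\frac{284}{5193})^2*(e_{13})^2 + (\frac{10100}{15579})^2*(e_{23})^2 = \frac{101284096}{242705241}*(+1) + \frac{80656}{26967249}*(+1) + \frac{102010000}{242705241}*(-1) = 0 (each basis 2-blade squares to minus the product of its generators' squares); cross terms between blades sharing an index anticommute and cancel. So B^2 = 0.
Answer: null-rotation, certificate B^2 = 0. B^2 = 0 is basis-independent, so its sign is the whole story.


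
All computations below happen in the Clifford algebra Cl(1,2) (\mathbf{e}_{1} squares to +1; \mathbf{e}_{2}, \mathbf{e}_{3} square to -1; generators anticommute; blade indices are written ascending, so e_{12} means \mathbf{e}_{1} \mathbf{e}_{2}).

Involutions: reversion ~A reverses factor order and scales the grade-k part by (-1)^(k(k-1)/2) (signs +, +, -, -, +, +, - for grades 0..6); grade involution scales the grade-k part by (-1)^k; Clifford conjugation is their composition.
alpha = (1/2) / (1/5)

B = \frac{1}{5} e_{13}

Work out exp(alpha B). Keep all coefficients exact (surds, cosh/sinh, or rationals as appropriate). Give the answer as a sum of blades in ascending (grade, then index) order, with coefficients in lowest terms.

B^2 = (\frac{1}{5})^2*(e_{13})^2 = \frac{1}{25}*(+1) = \frac{1}{25} (a basis 2-blade squares to minus the product of its generators' squares).
B^2 = \frac{1}{25} — the positive square puts this in the hyperbolic regime; l = \frac{1}{5}, alpha*l = \frac{1}{2}, so exp(alpha B) = cosh(\frac{1}{2}) + (sinh(\frac{1}{2})/(\frac{1}{5}))*B = \cosh{\left(\frac{1}{2} \right)} + (5 \sinh{\left(\frac{1}{2} \right)})*B.
Answer: \cosh{\left(\frac{1}{2} \right)} + \sinh{\left(\frac{1}{2} \right)} e_{13}


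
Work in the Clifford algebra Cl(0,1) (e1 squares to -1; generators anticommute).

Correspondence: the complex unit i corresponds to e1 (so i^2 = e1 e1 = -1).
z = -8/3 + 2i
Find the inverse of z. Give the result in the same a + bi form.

In blades: z = -8/3 + 2*e1.
With qbar = -8/3 - 2*e1 (scalar fixed, mapped units negated), z qbar = 100/9 (the sum of squared coefficients), so z^-1 = qbar / (100/9) = -6/25 - 9/50*e1; translating back:
Answer: -6/25 - 9/50*i


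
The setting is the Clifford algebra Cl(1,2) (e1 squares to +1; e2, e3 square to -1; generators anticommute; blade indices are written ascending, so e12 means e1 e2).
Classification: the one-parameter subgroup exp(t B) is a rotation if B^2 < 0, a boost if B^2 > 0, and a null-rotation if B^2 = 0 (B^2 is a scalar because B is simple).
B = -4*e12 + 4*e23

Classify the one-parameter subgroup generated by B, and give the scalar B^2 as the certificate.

B^2 term by term: the squares give (-4)^2*(e12)^2 + (4)^2*(e23)^2 = 16*(+1) + 16*(-1) = 0 (each basis 2-blade squares to minus the product of its generators' squares); cross terms between blades sharing an index anticommute and cancel. So B^2 = 0.
Answer: null-rotation, certificate B^2 = 0. Key observation: B^2 = 0 is a conjugation invariant, so its sign decides the class regardless of the surface form of B.


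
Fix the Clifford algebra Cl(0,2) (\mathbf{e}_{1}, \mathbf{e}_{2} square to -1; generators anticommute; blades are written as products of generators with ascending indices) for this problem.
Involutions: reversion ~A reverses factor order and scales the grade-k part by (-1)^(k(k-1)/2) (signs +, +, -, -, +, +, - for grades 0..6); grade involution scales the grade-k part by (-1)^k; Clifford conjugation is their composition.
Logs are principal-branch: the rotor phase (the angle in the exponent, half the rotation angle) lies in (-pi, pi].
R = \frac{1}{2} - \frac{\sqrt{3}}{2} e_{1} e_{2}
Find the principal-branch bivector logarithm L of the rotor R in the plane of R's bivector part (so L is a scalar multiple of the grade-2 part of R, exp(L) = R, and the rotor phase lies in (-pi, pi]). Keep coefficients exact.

The scalar part of R is \frac{1}{2}, so the principal-branch rotor phase is pinned; divide the bivector part by its sine to get the unit plane — L is the phase times that plane.
Concretely: cos(phase) = \frac{1}{2} gives phase = ±\frac{\pi}{3}, and since phase/sin(phase) is even the sign is immaterial: L = (phase/sin(phase)) * <R>_2 = (\frac{2 \sqrt{3} \pi}{9}) * <R>_2.
Answer: - \frac{\pi}{3} e_{1} e_{2}


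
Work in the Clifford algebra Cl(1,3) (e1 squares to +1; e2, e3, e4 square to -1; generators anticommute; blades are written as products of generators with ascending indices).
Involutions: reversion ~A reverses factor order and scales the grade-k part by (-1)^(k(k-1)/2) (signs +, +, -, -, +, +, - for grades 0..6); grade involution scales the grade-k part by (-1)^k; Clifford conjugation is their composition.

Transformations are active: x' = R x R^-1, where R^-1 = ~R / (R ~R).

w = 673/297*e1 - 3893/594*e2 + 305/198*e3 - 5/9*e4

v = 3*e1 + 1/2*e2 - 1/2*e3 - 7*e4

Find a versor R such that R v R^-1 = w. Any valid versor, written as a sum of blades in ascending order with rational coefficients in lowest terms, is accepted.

Sketch: the shared square -81/2 makes R = v + w = 1564/297*e1 - 1798/297*e2 + 103/99*e3 - 68/9*e4 the natural versor; its sandwich fixes that direction, negates (v - w)/2, and sends v to w.
Answer: 1564/297*e1 - 1798/297*e2 + 103/99*e3 - 68/9*e4


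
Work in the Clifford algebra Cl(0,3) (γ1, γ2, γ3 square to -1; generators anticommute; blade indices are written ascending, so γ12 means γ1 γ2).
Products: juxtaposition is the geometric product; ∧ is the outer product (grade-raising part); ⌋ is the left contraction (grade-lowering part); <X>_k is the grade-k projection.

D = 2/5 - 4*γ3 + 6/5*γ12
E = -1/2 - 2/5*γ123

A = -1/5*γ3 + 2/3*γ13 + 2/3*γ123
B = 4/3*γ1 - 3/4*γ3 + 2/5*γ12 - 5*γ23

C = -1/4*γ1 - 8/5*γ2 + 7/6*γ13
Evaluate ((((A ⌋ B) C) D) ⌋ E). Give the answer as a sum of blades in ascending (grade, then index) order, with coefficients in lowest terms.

step 1: -3/20 + γ2
step 2: 8/5 + 3/80*γ1 + 6/25*γ2 + 1/4*γ12 - 7/40*γ13 - 7/6*γ123
step 3: 17/50 - 397/1000*γ1 + 51/1000*γ2 - 5*γ3 - 397/150*γ12 - 11/50*γ13 - 3/4*γ23 - 22/15*γ123
step 4: 5/12 - 3/10*γ1 + 11/125*γ2 - 397/375*γ3 - 2*γ12 - 51/2500*γ13 - 397/2500*γ23 - 17/125*γ123
Answer: 5/12 - 3/10*γ1 + 11/125*γ2 - 397/375*γ3 - 2*γ12 - 51/2500*γ13 - 397/2500*γ23 - 17/125*γ123


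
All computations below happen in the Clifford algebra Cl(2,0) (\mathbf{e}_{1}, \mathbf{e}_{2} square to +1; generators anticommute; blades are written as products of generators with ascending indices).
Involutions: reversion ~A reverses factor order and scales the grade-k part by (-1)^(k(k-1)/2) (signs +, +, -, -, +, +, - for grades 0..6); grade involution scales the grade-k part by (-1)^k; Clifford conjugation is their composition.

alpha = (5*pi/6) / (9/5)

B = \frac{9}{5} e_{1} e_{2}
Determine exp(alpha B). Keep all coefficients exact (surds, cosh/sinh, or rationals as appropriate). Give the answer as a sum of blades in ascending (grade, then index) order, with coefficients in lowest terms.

B^2 = (\frac{9}{5})^2*(e_{1} e_{2})^2 = \frac{81}{25}*(-1) = -\frac{81}{25} (a basis 2-blade squares to minus the product of its generators' squares).
B^2 = -\frac{81}{25} — circular case — the even/odd split gives cos and sin: l = \frac{9}{5}, alpha*l = \frac{5 \pi}{6}, so exp(alpha B) = cos(\frac{5 \pi}{6}) + (sin(\frac{5 \pi}{6})/(\frac{9}{5}))*B = - \frac{\sqrt{3}}{2} + (\frac{5}{18})*B.
Answer: - \frac{\sqrt{3}}{2} + \frac{1}{2} e_{1} e_{2}


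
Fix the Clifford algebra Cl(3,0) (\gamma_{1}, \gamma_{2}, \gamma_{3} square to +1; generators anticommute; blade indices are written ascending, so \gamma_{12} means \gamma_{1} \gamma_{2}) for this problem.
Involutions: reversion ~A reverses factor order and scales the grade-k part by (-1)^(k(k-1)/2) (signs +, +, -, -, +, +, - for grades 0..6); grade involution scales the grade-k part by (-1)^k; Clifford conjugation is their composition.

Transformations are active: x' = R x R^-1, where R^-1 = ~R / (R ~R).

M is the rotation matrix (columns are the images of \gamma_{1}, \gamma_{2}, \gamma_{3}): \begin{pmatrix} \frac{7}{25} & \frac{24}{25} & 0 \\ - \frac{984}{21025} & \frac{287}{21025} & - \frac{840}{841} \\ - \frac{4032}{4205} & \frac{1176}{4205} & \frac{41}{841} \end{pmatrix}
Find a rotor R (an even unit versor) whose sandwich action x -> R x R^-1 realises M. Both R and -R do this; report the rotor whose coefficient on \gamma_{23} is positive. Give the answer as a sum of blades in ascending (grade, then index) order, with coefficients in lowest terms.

Method: write R = a + b12*\gamma_{12} + b13*\gamma_{13} + b23*\gamma_{23} with a^2 + b12^2 + b13^2 + b23^2 = 1 (so R^-1 = ~R). Expanding the columns R e_j ~R gives tr M = 4a^2 - 1 and, from the antisymmetric part, M21 - M12 = -4a*b12, M13 - M31 = 4a*b13, M32 - M23 = -4a*b23.
Here tr M = \frac{7199}{21025}, so a^2 = (1 + tr M)/4 = \frac{7056}{21025} and a = ±\frac{84}{145}. Taking a = \frac{84}{145}: M21 - M12 = -\frac{21168}{21025}, M13 - M31 = \frac{4032}{4205}, M32 - M23 = \frac{5376}{4205}, giving b12 = \frac{63}{145}, b13 = \frac{12}{29}, b23 = -\frac{16}{29}, i.e. R = \frac{84}{145} + \frac{63}{145} \gamma_{12} + \frac{12}{29} \gamma_{13} - \frac{16}{29} \gamma_{23}.
Its \gamma_{23} coefficient is negative, so report the other preimage -R.
Answer: -\frac{84}{145} - \frac{63}{145} \gamma_{12} - \frac{12}{29} \gamma_{13} + \frac{16}{29} \gamma_{23}. Sheet selection: the two-to-one cover makes ±R indistinguishable at the matrix level (trace \frac{7199}{21025}), so uniqueness comes from the required sign on \gamma_{23}.


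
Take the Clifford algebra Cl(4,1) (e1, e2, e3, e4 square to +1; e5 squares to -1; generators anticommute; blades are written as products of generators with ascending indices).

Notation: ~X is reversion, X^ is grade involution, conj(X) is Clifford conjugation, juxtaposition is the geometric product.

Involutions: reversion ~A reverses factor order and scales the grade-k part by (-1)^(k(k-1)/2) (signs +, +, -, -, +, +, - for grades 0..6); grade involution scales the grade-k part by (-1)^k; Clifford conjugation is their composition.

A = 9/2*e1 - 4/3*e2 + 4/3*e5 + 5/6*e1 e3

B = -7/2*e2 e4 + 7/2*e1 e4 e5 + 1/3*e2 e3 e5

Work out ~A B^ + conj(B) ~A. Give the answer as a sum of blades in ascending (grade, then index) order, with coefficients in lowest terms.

first term: 14/3*e4 + 14/3*e1 e4 + 4/9*e2 e3 + 4/9*e3 e5 - 63/4*e4 e5 - 63/4*e1 e2 e4 - 5/18*e1 e2 e5 - 14/3*e2 e4 e5 - 35/12*e3 e4 e5 - 35/12*e1 e2 e3 e4 - 3/2*e1 e2 e3 e5 - 14/3*e1 e2 e4 e5
second term: 14/3*e4 - 14/3*e1 e4 - 4/9*e2 e3 - 4/9*e3 e5 + 63/4*e4 e5 + 63/4*e1 e2 e4 - 5/18*e1 e2 e5 + 14/3*e2 e4 e5 - 35/12*e3 e4 e5 + 35/12*e1 e2 e3 e4 - 3/2*e1 e2 e3 e5 - 14/3*e1 e2 e4 e5
Answer: 28/3*e4 - 5/9*e1 e2 e5 - 35/6*e3 e4 e5 - 3*e1 e2 e3 e5 - 28/3*e1 e2 e4 e5


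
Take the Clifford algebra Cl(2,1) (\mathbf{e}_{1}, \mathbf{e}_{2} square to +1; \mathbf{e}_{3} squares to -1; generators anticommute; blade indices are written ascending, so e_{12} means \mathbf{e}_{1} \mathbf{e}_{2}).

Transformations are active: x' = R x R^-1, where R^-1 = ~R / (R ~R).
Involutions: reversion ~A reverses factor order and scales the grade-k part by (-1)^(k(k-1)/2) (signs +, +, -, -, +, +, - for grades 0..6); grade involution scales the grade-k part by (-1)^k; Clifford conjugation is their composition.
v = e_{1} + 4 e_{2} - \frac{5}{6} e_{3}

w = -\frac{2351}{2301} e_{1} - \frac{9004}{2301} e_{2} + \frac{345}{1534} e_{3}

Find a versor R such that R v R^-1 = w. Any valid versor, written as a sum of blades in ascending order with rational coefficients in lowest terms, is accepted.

Why this works: both vectors square to \frac{587}{36}, so q(v) = q(w) and R = v + w = -\frac{50}{2301} e_{1} + \frac{200}{2301} e_{2} - \frac{1400}{2301} e_{3} carries v to w — its own direction survives, the complement (v - w)/2 flips.
Answer: -\frac{50}{2301} e_{1} + \frac{200}{2301} e_{2} - \frac{1400}{2301} e_{3}
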